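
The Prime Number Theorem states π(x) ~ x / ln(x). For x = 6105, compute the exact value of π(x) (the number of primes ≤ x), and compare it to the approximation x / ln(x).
π(6105) = 796;  x/ln(x) ≈ 700.37;  relative error ≈ 12.01%.

Directly count primes up to 6105: π(6105) = 796. The PNT approximation gives 6105/ln(6105) ≈ 6105/8.71686 ≈ 700.37. Relative error (π(x) − x/ln(x)) / π(x) ≈ 12.01%; the approximation is known to undercount slightly (Li(x) is a better estimate).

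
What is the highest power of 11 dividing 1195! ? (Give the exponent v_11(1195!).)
v_11(1195!) = 117

Legendre's formula: v_p(n!) = Σ_{k ≥ 1} ⌊n / p^k⌋. For p = 11, n = 1195, the terms are:
  ⌊1195/11^1⌋ = ⌊1195/11⌋ = 108
  ⌊1195/11^2⌋ = ⌊1195/121⌋ = 9
(the next term ⌊1195/11^3⌋ = 0, terminating the sum). Summing: v_11(1195!) = 108 + 9 = 117.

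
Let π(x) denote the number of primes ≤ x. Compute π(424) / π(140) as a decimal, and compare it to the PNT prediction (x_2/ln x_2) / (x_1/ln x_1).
π(424)/π(140) = 82/34 ≈ 2.4118;  PNT prediction ≈ 2.4738.

π(140) = 34 and π(424) = 82, so π(424)/π(140) ≈ 2.4118. The PNT-predicted ratio is (424/ln(424)) / (140/ln(140)) ≈ 2.4738. The two agree to within a few percent, as expected.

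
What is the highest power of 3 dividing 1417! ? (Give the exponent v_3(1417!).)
v_3(1417!) = 704

Legendre's formula: v_p(n!) = Σ_{k ≥ 1} ⌊n / p^k⌋. For p = 3, n = 1417, the terms are:
  ⌊1417/3^1⌋ = ⌊1417/3⌋ = 472
  ⌊1417/3^2⌋ = ⌊1417/9⌋ = 157
  ⌊1417/3^3⌋ = ⌊1417/27⌋ = 52
  ⌊1417/3^4⌋ = ⌊1417/81⌋ = 17
  ⌊1417/3^5⌋ = ⌊1417/243⌋ = 5
  ⌊1417/3^6⌋ = ⌊1417/729⌋ = 1
(the next term ⌊1417/3^7⌋ = 0, terminating the sum). Summing: v_3(1417!) = 472 + 157 + 52 + 17 + 5 + 1 = 704.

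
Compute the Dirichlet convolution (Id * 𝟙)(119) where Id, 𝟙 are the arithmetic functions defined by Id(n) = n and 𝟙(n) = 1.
(Id * 𝟙)(119) = 144

Divisors of 119: [1, 7, 17, 119]. For each d | 119:
  d = 1: Id(1) · 𝟙(119/1) = 1 · 1 = 1
  d = 7: Id(7) · 𝟙(119/7) = 7 · 1 = 7
  d = 17: Id(17) · 𝟙(119/17) = 17 · 1 = 17
  d = 119: Id(119) · 𝟙(119/119) = 119 · 1 = 119
Summing: (Id * 𝟙)(119) = 1 + 7 + 17 + 119 = 144.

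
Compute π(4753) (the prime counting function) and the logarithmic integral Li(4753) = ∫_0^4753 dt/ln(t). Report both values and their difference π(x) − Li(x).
π(4753) = 640;  Li(4753) ≈ 655.19;  π(x) − Li(x) ≈ -15.19.

Direct count of primes ≤ 4753 gives π(4753) = 640. Numerical evaluation of the logarithmic integral gives Li(4753) ≈ 655.19. The difference π(x) − Li(x) ≈ -15.19 is typically negative for small/moderate x (Li(x) overestimates), though Littlewood's theorem shows this sign changes infinitely often.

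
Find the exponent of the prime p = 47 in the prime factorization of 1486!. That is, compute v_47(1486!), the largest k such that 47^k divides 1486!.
v_47(1486!) = 31

Legendre's formula: v_p(n!) = Σ_{k ≥ 1} ⌊n / p^k⌋. For p = 47, n = 1486, the terms are:
  ⌊1486/47^1⌋ = ⌊1486/47⌋ = 31
(the next term ⌊1486/47^2⌋ = 0, terminating the sum). Summing: v_47(1486!) = 31 = 31.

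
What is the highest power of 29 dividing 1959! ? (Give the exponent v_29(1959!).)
v_29(1959!) = 69

Legendre's formula: v_p(n!) = Σ_{k ≥ 1} ⌊n / p^k⌋. For p = 29, n = 1959, the terms are:
  ⌊1959/29^1⌋ = ⌊1959/29⌋ = 67
  ⌊1959/29^2⌋ = ⌊1959/841⌋ = 2
(the next term ⌊1959/29^3⌋ = 0, terminating the sum). Summing: v_29(1959!) = 67 + 2 = 69.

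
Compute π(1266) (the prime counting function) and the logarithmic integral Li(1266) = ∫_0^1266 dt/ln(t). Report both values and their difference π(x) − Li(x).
π(1266) = 205;  Li(1266) ≈ 215.45;  π(x) − Li(x) ≈ -10.45.

Direct count of primes ≤ 1266 gives π(1266) = 205. Numerical evaluation of the logarithmic integral gives Li(1266) ≈ 215.45. The difference π(x) − Li(x) ≈ -10.45 is typically negative for small/moderate x (Li(x) overestimates), though Littlewood's theorem shows this sign changes infinitely often.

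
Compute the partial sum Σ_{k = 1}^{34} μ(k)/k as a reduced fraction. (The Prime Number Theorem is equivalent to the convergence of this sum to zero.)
Σ μ(k)/k = -302679716/100280245065

Values of μ(k) for 1 ≤ k ≤ 34: μ(1) = 1, μ(2) = -1, μ(3) = -1, μ(5) = -1, μ(6) = 1, μ(7) = -1, μ(10) = 1, μ(11) = -1, μ(13) = -1, μ(14) = 1, μ(15) = 1, μ(17) = -1, μ(19) = -1, μ(21) = 1, μ(22) = 1, μ(23) = -1, μ(26) = 1, μ(29) = -1, μ(30) = -1, μ(31) = -1, μ(33) = 1, μ(34) = 1, with μ = 0 on non-squarefree integers. Summing μ(k)/k for k where μ(k) ≠ 0 gives -302679716/100280245065 ≈ -0.0030. (PNT ⟺ this sum → 0 as n → ∞.)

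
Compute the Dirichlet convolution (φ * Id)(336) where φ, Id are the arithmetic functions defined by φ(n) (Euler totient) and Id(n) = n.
(φ * Id)(336) = 3120

Divisors of 336: [1, 2, 3, 4, 6, 7, 8, 12, 14, 16, 21, 24, 28, 42, 48, 56, 84, 112, 168, 336]. For each d | 336:
  d = 1: φ(1) · Id(336/1) = 1 · 336 = 336
  d = 2: φ(2) · Id(336/2) = 1 · 168 = 168
  d = 3: φ(3) · Id(336/3) = 2 · 112 = 224
  d = 4: φ(4) · Id(336/4) = 2 · 84 = 168
  d = 6: φ(6) · Id(336/6) = 2 · 56 = 112
  d = 7: φ(7) · Id(336/7) = 6 · 48 = 288
  d = 8: φ(8) · Id(336/8) = 4 · 42 = 168
  d = 12: φ(12) · Id(336/12) = 4 · 28 = 112
  d = 14: φ(14) · Id(336/14) = 6 · 24 = 144
  d = 16: φ(16) · Id(336/16) = 8 · 21 = 168
  d = 21: φ(21) · Id(336/21) = 12 · 16 = 192
  d = 24: φ(24) · Id(336/24) = 8 · 14 = 112
  d = 28: φ(28) · Id(336/28) = 12 · 12 = 144
  d = 42: φ(42) · Id(336/42) = 12 · 8 = 96
  d = 48: φ(48) · Id(336/48) = 16 · 7 = 112
  d = 56: φ(56) · Id(336/56) = 24 · 6 = 144
  d = 84: φ(84) · Id(336/84) = 24 · 4 = 96
  d = 112: φ(112) · Id(336/112) = 48 · 3 = 144
  d = 168: φ(168) · Id(336/168) = 48 · 2 = 96
  d = 336: φ(336) · Id(336/336) = 96 · 1 = 96
Summing: (φ * Id)(336) = 336 + 168 + 224 + 168 + 112 + 288 + 168 + 112 + 144 + 168 + 192 + 112 + 144 + 96 + 112 + 144 + 96 + 144 + 96 + 96 = 3120.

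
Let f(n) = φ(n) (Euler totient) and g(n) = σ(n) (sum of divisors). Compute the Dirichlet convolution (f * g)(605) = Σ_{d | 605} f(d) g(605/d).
(φ * σ)(605) = 3630

Divisors of 605: [1, 5, 11, 55, 121, 605]. For each d | 605:
  d = 1: φ(1) · σ(605/1) = 1 · 798 = 798
  d = 5: φ(5) · σ(605/5) = 4 · 133 = 532
  d = 11: φ(11) · σ(605/11) = 10 · 72 = 720
  d = 55: φ(55) · σ(605/55) = 40 · 12 = 480
  d = 121: φ(121) · σ(605/121) = 110 · 6 = 660
  d = 605: φ(605) · σ(605/605) = 440 · 1 = 440
Summing: (φ * σ)(605) = 798 + 532 + 720 + 480 + 660 + 440 = 3630.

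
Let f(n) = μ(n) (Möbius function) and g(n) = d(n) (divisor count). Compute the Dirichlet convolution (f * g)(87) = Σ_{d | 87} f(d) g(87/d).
(μ * d)(87) = 1

Divisors of 87: [1, 3, 29, 87]. For each d | 87:
  d = 1: μ(1) · d(87/1) = 1 · 4 = 4
  d = 3: μ(3) · d(87/3) = -1 · 2 = -2
  d = 29: μ(29) · d(87/29) = -1 · 2 = -2
  d = 87: μ(87) · d(87/87) = 1 · 1 = 1
Summing: (μ * d)(87) = 4 + -2 + -2 + 1 = 1.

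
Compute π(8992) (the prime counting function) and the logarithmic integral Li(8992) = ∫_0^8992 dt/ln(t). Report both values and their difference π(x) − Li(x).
π(8992) = 1116;  Li(8992) ≈ 1136.07;  π(x) − Li(x) ≈ -20.07.

Direct count of primes ≤ 8992 gives π(8992) = 1116. Numerical evaluation of the logarithmic integral gives Li(8992) ≈ 1136.07. The difference π(x) − Li(x) ≈ -20.07 is typically negative for small/moderate x (Li(x) overestimates), though Littlewood's theorem shows this sign changes infinitely often.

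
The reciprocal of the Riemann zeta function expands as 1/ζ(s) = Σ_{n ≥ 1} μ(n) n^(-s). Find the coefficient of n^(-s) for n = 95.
μ(95) = 1

Factor n = 95 = 5 · 19. μ(n) = 0 if any exponent ≥ 2 (not squarefree); otherwise μ(n) = (−1)^{ω(n)} where ω(n) is the number of distinct prime factors. Applying: μ(95) = 1.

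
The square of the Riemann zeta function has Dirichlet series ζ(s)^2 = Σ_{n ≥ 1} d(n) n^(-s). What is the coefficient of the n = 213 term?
d(213) = 4

ζ(s)^2 = (Σ 1/m^s)(Σ 1/k^s). The coefficient of 1/n^s in the product is the number of ordered pairs (m, k) with mk = n, which equals d(n). For n = 213, divisors are [1, 3, 71, 213], so d(213) = 4.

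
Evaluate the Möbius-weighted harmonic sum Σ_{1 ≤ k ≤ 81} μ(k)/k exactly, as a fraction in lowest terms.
Σ μ(k)/k = -5419230422019661121772083237/214509651156044860526605636942

Values of μ(k) for 1 ≤ k ≤ 81: μ(1) = 1, μ(2) = -1, μ(3) = -1, μ(5) = -1, μ(6) = 1, μ(7) = -1, μ(10) = 1, μ(11) = -1, μ(13) = -1, μ(14) = 1, μ(15) = 1, μ(17) = -1, μ(19) = -1, μ(21) = 1, μ(22) = 1, μ(23) = -1, μ(26) = 1, μ(29) = -1, μ(30) = -1, μ(31) = -1, μ(33) = 1, μ(34) = 1, μ(35) = 1, μ(37) = -1, μ(38) = 1, μ(39) = 1, μ(41) = -1, μ(42) = -1, μ(43) = -1, μ(46) = 1, μ(47) = -1, μ(51) = 1, μ(53) = -1, μ(55) = 1, μ(57) = 1, μ(58) = 1, μ(59) = -1, μ(61) = -1, μ(62) = 1, μ(65) = 1, μ(66) = -1, μ(67) = -1, μ(69) = 1, μ(70) = -1, μ(71) = -1, μ(73) = -1, μ(74) = 1, μ(77) = 1, μ(78) = -1, μ(79) = -1, with μ = 0 on non-squarefree integers. Summing μ(k)/k for k where μ(k) ≠ 0 gives -5419230422019661121772083237/214509651156044860526605636942 ≈ -0.0253. (PNT ⟺ this sum → 0 as n → ∞.)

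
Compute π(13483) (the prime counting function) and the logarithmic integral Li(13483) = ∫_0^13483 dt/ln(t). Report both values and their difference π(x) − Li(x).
π(13483) = 1598;  Li(13483) ≈ 1618.00;  π(x) − Li(x) ≈ -20.00.

Direct count of primes ≤ 13483 gives π(13483) = 1598. Numerical evaluation of the logarithmic integral gives Li(13483) ≈ 1618.00. The difference π(x) − Li(x) ≈ -20.00 is typically negative for small/moderate x (Li(x) overestimates), though Littlewood's theorem shows this sign changes infinitely often.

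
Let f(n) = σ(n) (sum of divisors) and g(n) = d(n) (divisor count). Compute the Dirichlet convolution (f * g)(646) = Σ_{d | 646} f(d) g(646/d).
(σ * d)(646) = 2200

Divisors of 646: [1, 2, 17, 19, 34, 38, 323, 646]. For each d | 646:
  d = 1: σ(1) · d(646/1) = 1 · 8 = 8
  d = 2: σ(2) · d(646/2) = 3 · 4 = 12
  d = 17: σ(17) · d(646/17) = 18 · 4 = 72
  d = 19: σ(19) · d(646/19) = 20 · 4 = 80
  d = 34: σ(34) · d(646/34) = 54 · 2 = 108
  d = 38: σ(38) · d(646/38) = 60 · 2 = 120
  d = 323: σ(323) · d(646/323) = 360 · 2 = 720
  d = 646: σ(646) · d(646/646) = 1080 · 1 = 1080
Summing: (σ * d)(646) = 8 + 12 + 72 + 80 + 108 + 120 + 720 + 1080 = 2200.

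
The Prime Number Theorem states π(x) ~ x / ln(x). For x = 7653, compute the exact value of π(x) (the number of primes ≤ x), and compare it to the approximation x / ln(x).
π(7653) = 971;  x/ln(x) ≈ 855.77;  relative error ≈ 11.87%.

Directly count primes up to 7653: π(7653) = 971. The PNT approximation gives 7653/ln(7653) ≈ 7653/8.94285 ≈ 855.77. Relative error (π(x) − x/ln(x)) / π(x) ≈ 11.87%; the approximation is known to undercount slightly (Li(x) is a better estimate).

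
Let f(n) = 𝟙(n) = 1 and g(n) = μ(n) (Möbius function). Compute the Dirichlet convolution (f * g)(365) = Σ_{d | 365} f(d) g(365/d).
(𝟙 * μ)(365) = 0

Divisors of 365: [1, 5, 73, 365]. For each d | 365:
  d = 1: 𝟙(1) · μ(365/1) = 1 · 1 = 1
  d = 5: 𝟙(5) · μ(365/5) = 1 · -1 = -1
  d = 73: 𝟙(73) · μ(365/73) = 1 · -1 = -1
  d = 365: 𝟙(365) · μ(365/365) = 1 · 1 = 1
Summing: (𝟙 * μ)(365) = 1 + -1 + -1 + 1 = 0.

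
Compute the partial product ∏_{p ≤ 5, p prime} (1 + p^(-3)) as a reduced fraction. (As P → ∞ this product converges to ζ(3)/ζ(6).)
∏ = 147/125

The primes p ≤ 5 are [2, 3, 5]. For each, (1 + 1/p^3) = (p^3 + 1)/p^3. Multiplying these fractions over p ∈ [2, 3, 5] gives 147/125. (In the limit P → ∞ this tends to ζ(3)/ζ(6).)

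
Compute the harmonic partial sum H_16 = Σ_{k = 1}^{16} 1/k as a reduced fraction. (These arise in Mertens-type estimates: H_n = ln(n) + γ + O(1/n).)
H_16 = 2436559/720720

Direct summation: H_16 = 1 + 1/2 + ... + 1/16. The least common denominator is lcm(1, ..., 16) = 720720; over this denominator the numerator is 720720 + 360360 + 240240 + 180180 + 144144 + 120120 + 102960 + 90090 + 80080 + 72072 + 65520 + 60060 + 55440 + 51480 + 48048 + 45045 = 2436559, so H_16 = 2436559/720720 (already in lowest terms) ≈ 3.38073. (The PNT-adjacent estimate ln(16) + γ ≈ 3.34980 matches within O(1/n).)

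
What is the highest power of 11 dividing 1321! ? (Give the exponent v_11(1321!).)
v_11(1321!) = 130

Legendre's formula: v_p(n!) = Σ_{k ≥ 1} ⌊n / p^k⌋. For p = 11, n = 1321, the terms are:
  ⌊1321/11^1⌋ = ⌊1321/11⌋ = 120
  ⌊1321/11^2⌋ = ⌊1321/121⌋ = 10
(the next term ⌊1321/11^3⌋ = 0, terminating the sum). Summing: v_11(1321!) = 120 + 10 = 130.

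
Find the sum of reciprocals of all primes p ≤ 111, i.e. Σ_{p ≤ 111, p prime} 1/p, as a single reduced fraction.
Σ 1/p = 514977313070181206962860776592994315598662571/279734996817854936178276161872067809674997230

π(111) = 29, so the primes ≤ 111 are [2, 3, 5, 7, 11, 13, 17, 19, 23, 29, 31, 37, 41, 43, 47, 53, 59, 61, 67, 71, 73, 79, 83, 89, 97, 101, 103, 107, 109]. Summing 1/p over these primes: 514977313070181206962860776592994315598662571/279734996817854936178276161872067809674997230 ≈ 1.8409. Mertens estimate ln ln(111) + 0.2615 ≈ 1.8111.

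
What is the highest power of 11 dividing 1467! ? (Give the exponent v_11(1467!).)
v_11(1467!) = 146

Legendre's formula: v_p(n!) = Σ_{k ≥ 1} ⌊n / p^k⌋. For p = 11, n = 1467, the terms are:
  ⌊1467/11^1⌋ = ⌊1467/11⌋ = 133
  ⌊1467/11^2⌋ = ⌊1467/121⌋ = 12
  ⌊1467/11^3⌋ = ⌊1467/1331⌋ = 1
(the next term ⌊1467/11^4⌋ = 0, terminating the sum). Summing: v_11(1467!) = 133 + 12 + 1 = 146.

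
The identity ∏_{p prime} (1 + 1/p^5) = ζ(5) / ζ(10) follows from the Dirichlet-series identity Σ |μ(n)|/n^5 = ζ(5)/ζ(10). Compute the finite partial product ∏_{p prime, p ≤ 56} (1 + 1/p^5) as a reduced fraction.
∏ = 32347597211284988160480267437380591091977322089812731895007080802055947812864/31226639806314720763085693561071542877365250131832357293968847568717289128655

The primes p ≤ 56 are [2, 3, 5, 7, 11, 13, 17, 19, 23, 29, 31, 37, 41, 43, 47, 53]. For each, (1 + 1/p^5) = (p^5 + 1)/p^5. Multiplying these fractions over p ∈ [2, 3, 5, 7, 11, 13, 17, 19, 23, 29, 31, 37, 41, 43, 47, 53] gives 32347597211284988160480267437380591091977322089812731895007080802055947812864/31226639806314720763085693561071542877365250131832357293968847568717289128655. (In the limit P → ∞ this tends to ζ(5)/ζ(10).)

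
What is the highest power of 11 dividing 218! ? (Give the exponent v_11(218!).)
v_11(218!) = 20

Legendre's formula: v_p(n!) = Σ_{k ≥ 1} ⌊n / p^k⌋. For p = 11, n = 218, the terms are:
  ⌊218/11^1⌋ = ⌊218/11⌋ = 19
  ⌊218/11^2⌋ = ⌊218/121⌋ = 1
(the next term ⌊218/11^3⌋ = 0, terminating the sum). Summing: v_11(218!) = 19 + 1 = 20.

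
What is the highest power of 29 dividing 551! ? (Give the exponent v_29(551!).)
v_29(551!) = 19

Legendre's formula: v_p(n!) = Σ_{k ≥ 1} ⌊n / p^k⌋. For p = 29, n = 551, the terms are:
  ⌊551/29^1⌋ = ⌊551/29⌋ = 19
(the next term ⌊551/29^2⌋ = 0, terminating the sum). Summing: v_29(551!) = 19 = 19.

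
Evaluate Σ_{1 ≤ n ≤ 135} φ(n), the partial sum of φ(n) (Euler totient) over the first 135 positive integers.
Σ_{n ≤ 135} φ(n) = 5570

Compute φ(n) for each 1 ≤ n ≤ 135: φ(1) = 1, φ(2) = 1, φ(3) = 2, φ(4) = 2, φ(5) = 4, φ(6) = 2, φ(7) = 6, φ(8) = 4, φ(9) = 6, φ(10) = 4, φ(11) = 10, φ(12) = 4, φ(13) = 12, φ(14) = 6, φ(15) = 8, φ(16) = 8, φ(17) = 16, φ(18) = 6, φ(19) = 18, φ(20) = 8, φ(21) = 12, φ(22) = 10, φ(23) = 22, φ(24) = 8, φ(25) = 20, φ(26) = 12, φ(27) = 18, φ(28) = 12, φ(29) = 28, φ(30) = 8, φ(31) = 30, φ(32) = 16, φ(33) = 20, φ(34) = 16, φ(35) = 24, φ(36) = 12, φ(37) = 36, φ(38) = 18, φ(39) = 24, φ(40) = 16, φ(41) = 40, φ(42) = 12, φ(43) = 42, φ(44) = 20, φ(45) = 24, φ(46) = 22, φ(47) = 46, φ(48) = 16, φ(49) = 42, φ(50) = 20, φ(51) = 32, φ(52) = 24, φ(53) = 52, φ(54) = 18, φ(55) = 40, φ(56) = 24, φ(57) = 36, φ(58) = 28, φ(59) = 58, φ(60) = 16, φ(61) = 60, φ(62) = 30, φ(63) = 36, φ(64) = 32, φ(65) = 48, φ(66) = 20, φ(67) = 66, φ(68) = 32, φ(69) = 44, φ(70) = 24, φ(71) = 70, φ(72) = 24, φ(73) = 72, φ(74) = 36, φ(75) = 40, φ(76) = 36, φ(77) = 60, φ(78) = 24, φ(79) = 78, φ(80) = 32, φ(81) = 54, φ(82) = 40, φ(83) = 82, φ(84) = 24, φ(85) = 64, φ(86) = 42, φ(87) = 56, φ(88) = 40, φ(89) = 88, φ(90) = 24, φ(91) = 72, φ(92) = 44, φ(93) = 60, φ(94) = 46, φ(95) = 72, φ(96) = 32, φ(97) = 96, φ(98) = 42, φ(99) = 60, φ(100) = 40, φ(101) = 100, φ(102) = 32, φ(103) = 102, φ(104) = 48, φ(105) = 48, φ(106) = 52, φ(107) = 106, φ(108) = 36, φ(109) = 108, φ(110) = 40, φ(111) = 72, φ(112) = 48, φ(113) = 112, φ(114) = 36, φ(115) = 88, φ(116) = 56, φ(117) = 72, φ(118) = 58, φ(119) = 96, φ(120) = 32, φ(121) = 110, φ(122) = 60, φ(123) = 80, φ(124) = 60, φ(125) = 100, φ(126) = 36, φ(127) = 126, φ(128) = 64, φ(129) = 84, φ(130) = 48, φ(131) = 130, φ(132) = 40, φ(133) = 108, φ(134) = 66, φ(135) = 72. Summing all 135 values: 5570. (Average order: Σ_{n ≤ x} φ(n) ~ (3/π²) x². For x = 135, (3/π²)·135² ≈ 5539.74.)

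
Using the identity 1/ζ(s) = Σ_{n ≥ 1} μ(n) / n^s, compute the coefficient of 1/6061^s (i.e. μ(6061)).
μ(6061) = -1

Factor n = 6061 = 11 · 19 · 29. μ(n) = 0 if any exponent ≥ 2 (not squarefree); otherwise μ(n) = (−1)^{ω(n)} where ω(n) is the number of distinct prime factors. Applying: μ(6061) = -1.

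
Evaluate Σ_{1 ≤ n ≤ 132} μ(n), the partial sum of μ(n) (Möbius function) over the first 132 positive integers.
Σ_{n ≤ 132} μ(n) = -3

Compute μ(n) for each 1 ≤ n ≤ 132: μ(1) = 1, μ(2) = -1, μ(3) = -1, μ(4) = 0, μ(5) = -1, μ(6) = 1, μ(7) = -1, μ(8) = 0, μ(9) = 0, μ(10) = 1, μ(11) = -1, μ(12) = 0, μ(13) = -1, μ(14) = 1, μ(15) = 1, μ(16) = 0, μ(17) = -1, μ(18) = 0, μ(19) = -1, μ(20) = 0, μ(21) = 1, μ(22) = 1, μ(23) = -1, μ(24) = 0, μ(25) = 0, μ(26) = 1, μ(27) = 0, μ(28) = 0, μ(29) = -1, μ(30) = -1, μ(31) = -1, μ(32) = 0, μ(33) = 1, μ(34) = 1, μ(35) = 1, μ(36) = 0, μ(37) = -1, μ(38) = 1, μ(39) = 1, μ(40) = 0, μ(41) = -1, μ(42) = -1, μ(43) = -1, μ(44) = 0, μ(45) = 0, μ(46) = 1, μ(47) = -1, μ(48) = 0, μ(49) = 0, μ(50) = 0, μ(51) = 1, μ(52) = 0, μ(53) = -1, μ(54) = 0, μ(55) = 1, μ(56) = 0, μ(57) = 1, μ(58) = 1, μ(59) = -1, μ(60) = 0, μ(61) = -1, μ(62) = 1, μ(63) = 0, μ(64) = 0, μ(65) = 1, μ(66) = -1, μ(67) = -1, μ(68) = 0, μ(69) = 1, μ(70) = -1, μ(71) = -1, μ(72) = 0, μ(73) = -1, μ(74) = 1, μ(75) = 0, μ(76) = 0, μ(77) = 1, μ(78) = -1, μ(79) = -1, μ(80) = 0, μ(81) = 0, μ(82) = 1, μ(83) = -1, μ(84) = 0, μ(85) = 1, μ(86) = 1, μ(87) = 1, μ(88) = 0, μ(89) = -1, μ(90) = 0, μ(91) = 1, μ(92) = 0, μ(93) = 1, μ(94) = 1, μ(95) = 1, μ(96) = 0, μ(97) = -1, μ(98) = 0, μ(99) = 0, μ(100) = 0, μ(101) = -1, μ(102) = -1, μ(103) = -1, μ(104) = 0, μ(105) = -1, μ(106) = 1, μ(107) = -1, μ(108) = 0, μ(109) = -1, μ(110) = -1, μ(111) = 1, μ(112) = 0, μ(113) = -1, μ(114) = -1, μ(115) = 1, μ(116) = 0, μ(117) = 0, μ(118) = 1, μ(119) = 1, μ(120) = 0, μ(121) = 0, μ(122) = 1, μ(123) = 1, μ(124) = 0, μ(125) = 0, μ(126) = 0, μ(127) = -1, μ(128) = 0, μ(129) = 1, μ(130) = -1, μ(131) = -1, μ(132) = 0. Summing all 132 values: -3. (Mertens function M(x) = Σ_{n ≤ x} μ(n); on average M(x) should be small (PNT ⟺ M(x) = o(x)).)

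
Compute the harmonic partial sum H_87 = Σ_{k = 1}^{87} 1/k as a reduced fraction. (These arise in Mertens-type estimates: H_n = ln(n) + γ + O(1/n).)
H_87 = 3706795349055853229324900260857622319/734184632222154704090370027645633600

Direct summation: H_87 = 1 + 1/2 + ... + 1/87. The least common denominator is lcm(1, ..., 87) = 8076030954443701744994070304101969600; over this denominator the numerator is 8076030954443701744994070304101969600 + 4038015477221850872497035152050984800 + 2692010318147900581664690101367323200 + 2019007738610925436248517576025492400 + 1615206190888740348998814060820393920 + 1346005159073950290832345050683661600 + 1153718707777671677856295757728852800 + 1009503869305462718124258788012746200 + 897336772715966860554896700455774400 + 807603095444370174499407030410196960 + 734184632222154704090370027645633600 + 673002579536975145416172525341830800 + 621233150341823211153390023392459200 + 576859353888835838928147878864426400 + 538402063629580116332938020273464640 + 504751934652731359062129394006373100 + 475060644379041279117298253182468800 + 448668386357983430277448350227887200 + 425054260760194828683898437057998400 + 403801547722185087249703515205098480 + 384572902592557225952098585909617600 + 367092316111077352045185013822816800 + 351131780627987032391046534960955200 + 336501289768487572708086262670915400 + 323041238177748069799762812164078784 + 310616575170911605576695011696229600 + 299112257571988953518298900151924800 + 288429676944417919464073939432213200 + 278483826015300060172209320831102400 + 269201031814790058166469010136732320 + 260517127562700056290131300132321600 + 252375967326365679531064697003186550 + 244728210740718234696790009215211200 + 237530322189520639558649126591234400 + 230743741555534335571259151545770560 + 224334193178991715138724175113943600 + 218271106876856803918758656867620800 + 212527130380097414341949218528999200 + 207077716780607737051130007797486400 + 201900773861092543624851757602549240 + 196976364742529310853513909856145600 + 192286451296278612976049292954808800 + 187814673359155854534745821025627200 + 183546158055538676022592506911408400 + 179467354543193372110979340091154880 + 175565890313993516195523267480477600 + 171830445839227696702001495831956800 + 168250644884243786354043131335457700 + 164816958253953096836613679675550400 + 161520619088874034899881406082039392 + 158353548126347093039099417727489600 + 155308287585455802788347505848114800 + 152377942536673617830076798190603200 + 149556128785994476759149450075962400 + 146836926444430940818074005529126720 + 144214838472208959732036969716106600 + 141684753586731609561299479019332800 + 139241913007650030086104660415551200 + 136881880583791554999899496679694400 + 134600515907395029083234505068366160 + 132393950072847569590066726296753600 + 130258563781350028145065650066160800 + 128190967530852408650699528636539200 + 126187983663182839765532348501593275 + 124246630068364642230678004678491840 + 122364105370359117348395004607605600 + 120537775439458234999911497076148800 + 118765161094760319779324563295617200 + 117043926875995677463682178320318400 + 115371870777767167785629575772885280 + 113746914851319742887240426818337600 + 112167096589495857569362087556971800 + 110630561019776736232795483617835200 + 109135553438428401959379328433810400 + 107680412725916023266587604054692928 + 106263565190048707170974609264499600 + 104883518888879243441481432520804800 + 103538858390303868525565003898743200 + 102228239929667110696127472203822400 + 100950386930546271812425878801274620 + 99704085857329651172766300050641600 + 98488182371264655426756954928072800 + 97301577764381948734868316916891200 + 96143225648139306488024646477404400 + 95012128875808255823459650636493760 + 93907336679577927267372910512813600 + 92827942005100020057403106943700800 = 40774748839614385522573902869433845509, so H_87 = 40774748839614385522573902869433845509/8076030954443701744994070304101969600; reducing by gcd(40774748839614385522573902869433845509, 8076030954443701744994070304101969600) = 11 gives 3706795349055853229324900260857622319/734184632222154704090370027645633600 ≈ 5.04886. (The PNT-adjacent estimate ln(87) + γ ≈ 5.04312 matches within O(1/n).)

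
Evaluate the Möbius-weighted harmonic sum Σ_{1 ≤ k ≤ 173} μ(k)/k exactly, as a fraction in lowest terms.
Σ μ(k)/k = -793961929871179795717382670578573859259482725009372635516241466829/166589903787325219380851695350896256250980509594874862046961683989710

Values of μ(k) for 1 ≤ k ≤ 173: μ(1) = 1, μ(2) = -1, μ(3) = -1, μ(5) = -1, μ(6) = 1, μ(7) = -1, μ(10) = 1, μ(11) = -1, μ(13) = -1, μ(14) = 1, μ(15) = 1, μ(17) = -1, μ(19) = -1, μ(21) = 1, μ(22) = 1, μ(23) = -1, μ(26) = 1, μ(29) = -1, μ(30) = -1, μ(31) = -1, μ(33) = 1, μ(34) = 1, μ(35) = 1, μ(37) = -1, μ(38) = 1, μ(39) = 1, μ(41) = -1, μ(42) = -1, μ(43) = -1, μ(46) = 1, μ(47) = -1, μ(51) = 1, μ(53) = -1, μ(55) = 1, μ(57) = 1, μ(58) = 1, μ(59) = -1, μ(61) = -1, μ(62) = 1, μ(65) = 1, μ(66) = -1, μ(67) = -1, μ(69) = 1, μ(70) = -1, μ(71) = -1, μ(73) = -1, μ(74) = 1, μ(77) = 1, μ(78) = -1, μ(79) = -1, μ(82) = 1, μ(83) = -1, μ(85) = 1, μ(86) = 1, μ(87) = 1, μ(89) = -1, μ(91) = 1, μ(93) = 1, μ(94) = 1, μ(95) = 1, μ(97) = -1, μ(101) = -1, μ(102) = -1, μ(103) = -1, μ(105) = -1, μ(106) = 1, μ(107) = -1, μ(109) = -1, μ(110) = -1, μ(111) = 1, μ(113) = -1, μ(114) = -1, μ(115) = 1, μ(118) = 1, μ(119) = 1, μ(122) = 1, μ(123) = 1, μ(127) = -1, μ(129) = 1, μ(130) = -1, μ(131) = -1, μ(133) = 1, μ(134) = 1, μ(137) = -1, μ(138) = -1, μ(139) = -1, μ(141) = 1, μ(142) = 1, μ(143) = 1, μ(145) = 1, μ(146) = 1, μ(149) = -1, μ(151) = -1, μ(154) = -1, μ(155) = 1, μ(157) = -1, μ(158) = 1, μ(159) = 1, μ(161) = 1, μ(163) = -1, μ(165) = -1, μ(166) = 1, μ(167) = -1, μ(170) = -1, μ(173) = -1, with μ = 0 on non-squarefree integers. Summing μ(k)/k for k where μ(k) ≠ 0 gives -793961929871179795717382670578573859259482725009372635516241466829/166589903787325219380851695350896256250980509594874862046961683989710 ≈ -0.0048. (PNT ⟺ this sum → 0 as n → ∞.)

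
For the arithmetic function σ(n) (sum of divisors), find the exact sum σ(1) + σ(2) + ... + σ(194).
Σ_{n ≤ 194} σ(n) = 30978

Compute σ(n) for each 1 ≤ n ≤ 194: σ(1) = 1, σ(2) = 3, σ(3) = 4, σ(4) = 7, σ(5) = 6, σ(6) = 12, σ(7) = 8, σ(8) = 15, σ(9) = 13, σ(10) = 18, σ(11) = 12, σ(12) = 28, σ(13) = 14, σ(14) = 24, σ(15) = 24, σ(16) = 31, σ(17) = 18, σ(18) = 39, σ(19) = 20, σ(20) = 42, σ(21) = 32, σ(22) = 36, σ(23) = 24, σ(24) = 60, σ(25) = 31, σ(26) = 42, σ(27) = 40, σ(28) = 56, σ(29) = 30, σ(30) = 72, σ(31) = 32, σ(32) = 63, σ(33) = 48, σ(34) = 54, σ(35) = 48, σ(36) = 91, σ(37) = 38, σ(38) = 60, σ(39) = 56, σ(40) = 90, σ(41) = 42, σ(42) = 96, σ(43) = 44, σ(44) = 84, σ(45) = 78, σ(46) = 72, σ(47) = 48, σ(48) = 124, σ(49) = 57, σ(50) = 93, σ(51) = 72, σ(52) = 98, σ(53) = 54, σ(54) = 120, σ(55) = 72, σ(56) = 120, σ(57) = 80, σ(58) = 90, σ(59) = 60, σ(60) = 168, σ(61) = 62, σ(62) = 96, σ(63) = 104, σ(64) = 127, σ(65) = 84, σ(66) = 144, σ(67) = 68, σ(68) = 126, σ(69) = 96, σ(70) = 144, σ(71) = 72, σ(72) = 195, σ(73) = 74, σ(74) = 114, σ(75) = 124, σ(76) = 140, σ(77) = 96, σ(78) = 168, σ(79) = 80, σ(80) = 186, σ(81) = 121, σ(82) = 126, σ(83) = 84, σ(84) = 224, σ(85) = 108, σ(86) = 132, σ(87) = 120, σ(88) = 180, σ(89) = 90, σ(90) = 234, σ(91) = 112, σ(92) = 168, σ(93) = 128, σ(94) = 144, σ(95) = 120, σ(96) = 252, σ(97) = 98, σ(98) = 171, σ(99) = 156, σ(100) = 217, σ(101) = 102, σ(102) = 216, σ(103) = 104, σ(104) = 210, σ(105) = 192, σ(106) = 162, σ(107) = 108, σ(108) = 280, σ(109) = 110, σ(110) = 216, σ(111) = 152, σ(112) = 248, σ(113) = 114, σ(114) = 240, σ(115) = 144, σ(116) = 210, σ(117) = 182, σ(118) = 180, σ(119) = 144, σ(120) = 360, σ(121) = 133, σ(122) = 186, σ(123) = 168, σ(124) = 224, σ(125) = 156, σ(126) = 312, σ(127) = 128, σ(128) = 255, σ(129) = 176, σ(130) = 252, σ(131) = 132, σ(132) = 336, σ(133) = 160, σ(134) = 204, σ(135) = 240, σ(136) = 270, σ(137) = 138, σ(138) = 288, σ(139) = 140, σ(140) = 336, σ(141) = 192, σ(142) = 216, σ(143) = 168, σ(144) = 403, σ(145) = 180, σ(146) = 222, σ(147) = 228, σ(148) = 266, σ(149) = 150, σ(150) = 372, σ(151) = 152, σ(152) = 300, σ(153) = 234, σ(154) = 288, σ(155) = 192, σ(156) = 392, σ(157) = 158, σ(158) = 240, σ(159) = 216, σ(160) = 378, σ(161) = 192, σ(162) = 363, σ(163) = 164, σ(164) = 294, σ(165) = 288, σ(166) = 252, σ(167) = 168, σ(168) = 480, σ(169) = 183, σ(170) = 324, σ(171) = 260, σ(172) = 308, σ(173) = 174, σ(174) = 360, σ(175) = 248, σ(176) = 372, σ(177) = 240, σ(178) = 270, σ(179) = 180, σ(180) = 546, σ(181) = 182, σ(182) = 336, σ(183) = 248, σ(184) = 360, σ(185) = 228, σ(186) = 384, σ(187) = 216, σ(188) = 336, σ(189) = 320, σ(190) = 360, σ(191) = 192, σ(192) = 508, σ(193) = 194, σ(194) = 294. Summing all 194 values: 30978. (Average order: Σ_{n ≤ x} σ(n) ~ (π²/12) x². For x = 194, (π²/12)·194² ≈ 30954.37.)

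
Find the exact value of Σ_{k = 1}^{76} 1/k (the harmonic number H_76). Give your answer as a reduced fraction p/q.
H_76 = 672559662384108370412072783887333/136851726813476721146087646859200

Direct summation: H_76 = 1 + 1/2 + ... + 1/76. The least common denominator is lcm(1, ..., 76) = 410555180440430163438262940577600; over this denominator the numerator is 410555180440430163438262940577600 + 205277590220215081719131470288800 + 136851726813476721146087646859200 + 102638795110107540859565735144400 + 82111036088086032687652588115520 + 68425863406738360573043823429600 + 58650740062918594776894705796800 + 51319397555053770429782867572200 + 45617242271158907048695882286400 + 41055518044043016343826294057760 + 37323198221857287585296630961600 + 34212931703369180286521911714800 + 31581167726186935649097149275200 + 29325370031459297388447352898400 + 27370345362695344229217529371840 + 25659698777526885214891433786100 + 24150304731790009614015467092800 + 22808621135579453524347941143200 + 21608167391601587549382260030400 + 20527759022021508171913147028880 + 19550246687639531592298235265600 + 18661599110928643792648315480800 + 17850225236540441888620127851200 + 17106465851684590143260955857400 + 16422207217617206537530517623104 + 15790583863093467824548574637600 + 15205747423719635682898627428800 + 14662685015729648694223676449200 + 14157075187601040118560791054400 + 13685172681347672114608764685920 + 13243715498078392368976223889600 + 12829849388763442607445716893050 + 12441066073952429195098876987200 + 12075152365895004807007733546400 + 11730148012583718955378941159360 + 11404310567789726762173970571600 + 11096085957849463876709809204800 + 10804083695800793774691130015200 + 10527055908728978549699049758400 + 10263879511010754085956573514440 + 10013540986351955205811291233600 + 9775123343819765796149117632800 + 9547794893963492172982859083200 + 9330799555464321896324157740400 + 9123448454231781409739176457280 + 8925112618270220944310063925600 + 8735216605115535392303466820800 + 8553232925842295071630477928700 + 8378677151845513539556386542400 + 8211103608808603268765258811552 + 8050101577263336538005155697600 + 7895291931546733912274287318800 + 7746324159253399310155904539200 + 7602873711859817841449313714400 + 7464639644371457517059326192320 + 7331342507864824347111838224600 + 7202722463867195849794086676800 + 7078537593800520059280395527200 + 6958562380346273956580727806400 + 6842586340673836057304382342960 + 6730412794105412515381359681600 + 6621857749039196184488111944800 + 6516748895879843864099411755200 + 6414924694381721303722858446525 + 6316233545237387129819429855040 + 6220533036976214597549438493600 + 6127689260304927812511387172800 + 6037576182947502403503866773200 + 5950075078846813962873375950400 + 5865074006291859477689470579680 + 5782467330146903710398069585600 + 5702155283894863381086985285800 + 5624043567677125526551547131200 + 5548042978924731938354904602400 + 5474069072539068845843505874368 + 5402041847900396887345565007600 = 2017678987152325111236218351661999, so H_76 = 2017678987152325111236218351661999/410555180440430163438262940577600; reducing by gcd(2017678987152325111236218351661999, 410555180440430163438262940577600) = 3 gives 672559662384108370412072783887333/136851726813476721146087646859200 ≈ 4.91451. (The PNT-adjacent estimate ln(76) + γ ≈ 4.90795 matches within O(1/n).)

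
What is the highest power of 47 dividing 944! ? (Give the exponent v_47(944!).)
v_47(944!) = 20

Legendre's formula: v_p(n!) = Σ_{k ≥ 1} ⌊n / p^k⌋. For p = 47, n = 944, the terms are:
  ⌊944/47^1⌋ = ⌊944/47⌋ = 20
(the next term ⌊944/47^2⌋ = 0, terminating the sum). Summing: v_47(944!) = 20 = 20.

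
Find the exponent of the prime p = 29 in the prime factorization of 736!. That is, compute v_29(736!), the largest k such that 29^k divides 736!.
v_29(736!) = 25

Legendre's formula: v_p(n!) = Σ_{k ≥ 1} ⌊n / p^k⌋. For p = 29, n = 736, the terms are:
  ⌊736/29^1⌋ = ⌊736/29⌋ = 25
(the next term ⌊736/29^2⌋ = 0, terminating the sum). Summing: v_29(736!) = 25 = 25.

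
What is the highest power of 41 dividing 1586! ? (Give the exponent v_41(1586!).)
v_41(1586!) = 38

Legendre's formula: v_p(n!) = Σ_{k ≥ 1} ⌊n / p^k⌋. For p = 41, n = 1586, the terms are:
  ⌊1586/41^1⌋ = ⌊1586/41⌋ = 38
(the next term ⌊1586/41^2⌋ = 0, terminating the sum). Summing: v_41(1586!) = 38 = 38.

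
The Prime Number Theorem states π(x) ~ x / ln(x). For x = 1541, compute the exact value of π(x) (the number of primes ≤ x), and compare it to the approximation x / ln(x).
π(1541) = 242;  x/ln(x) ≈ 209.94;  relative error ≈ 13.25%.

Directly count primes up to 1541: π(1541) = 242. The PNT approximation gives 1541/ln(1541) ≈ 1541/7.34019 ≈ 209.94. Relative error (π(x) − x/ln(x)) / π(x) ≈ 13.25%; the approximation is known to undercount slightly (Li(x) is a better estimate).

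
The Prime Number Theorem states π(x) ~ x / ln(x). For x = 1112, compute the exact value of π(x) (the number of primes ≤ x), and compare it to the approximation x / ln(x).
π(1112) = 186;  x/ln(x) ≈ 158.54;  relative error ≈ 14.76%.

Directly count primes up to 1112: π(1112) = 186. The PNT approximation gives 1112/ln(1112) ≈ 1112/7.01392 ≈ 158.54. Relative error (π(x) − x/ln(x)) / π(x) ≈ 14.76%; the approximation is known to undercount slightly (Li(x) is a better estimate).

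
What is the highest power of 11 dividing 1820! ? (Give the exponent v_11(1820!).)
v_11(1820!) = 181

Legendre's formula: v_p(n!) = Σ_{k ≥ 1} ⌊n / p^k⌋. For p = 11, n = 1820, the terms are:
  ⌊1820/11^1⌋ = ⌊1820/11⌋ = 165
  ⌊1820/11^2⌋ = ⌊1820/121⌋ = 15
  ⌊1820/11^3⌋ = ⌊1820/1331⌋ = 1
(the next term ⌊1820/11^4⌋ = 0, terminating the sum). Summing: v_11(1820!) = 165 + 15 + 1 = 181.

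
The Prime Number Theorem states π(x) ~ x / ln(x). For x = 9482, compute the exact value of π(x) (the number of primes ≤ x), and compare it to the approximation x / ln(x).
π(9482) = 1175;  x/ln(x) ≈ 1035.47;  relative error ≈ 11.87%.

Directly count primes up to 9482: π(9482) = 1175. The PNT approximation gives 9482/ln(9482) ≈ 9482/9.15715 ≈ 1035.47. Relative error (π(x) − x/ln(x)) / π(x) ≈ 11.87%; the approximation is known to undercount slightly (Li(x) is a better estimate).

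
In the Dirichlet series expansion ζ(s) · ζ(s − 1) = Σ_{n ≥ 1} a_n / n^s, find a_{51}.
σ(51) = 72

In the product (Σ m^0/m^s)(Σ k / k^s) = Σ (Σ_{d | n} d) / n^s, the coefficient of 1/n^s is σ(n) = Σ_{d | n} d. For n = 51, divisors are [1, 3, 17, 51]; summing: σ(51) = 72.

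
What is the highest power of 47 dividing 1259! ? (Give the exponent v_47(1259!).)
v_47(1259!) = 26

Legendre's formula: v_p(n!) = Σ_{k ≥ 1} ⌊n / p^k⌋. For p = 47, n = 1259, the terms are:
  ⌊1259/47^1⌋ = ⌊1259/47⌋ = 26
(the next term ⌊1259/47^2⌋ = 0, terminating the sum). Summing: v_47(1259!) = 26 = 26.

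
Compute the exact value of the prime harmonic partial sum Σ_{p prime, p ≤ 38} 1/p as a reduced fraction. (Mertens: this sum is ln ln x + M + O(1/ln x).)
Σ 1/p = 11819186711467/7420738134810

π(38) = 12, so the primes ≤ 38 are [2, 3, 5, 7, 11, 13, 17, 19, 23, 29, 31, 37]. Summing 1/p over these primes: 11819186711467/7420738134810 ≈ 1.5927. Mertens estimate ln ln(38) + 0.2615 ≈ 1.5528.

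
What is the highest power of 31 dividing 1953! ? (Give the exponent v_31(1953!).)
v_31(1953!) = 65

Legendre's formula: v_p(n!) = Σ_{k ≥ 1} ⌊n / p^k⌋. For p = 31, n = 1953, the terms are:
  ⌊1953/31^1⌋ = ⌊1953/31⌋ = 63
  ⌊1953/31^2⌋ = ⌊1953/961⌋ = 2
(the next term ⌊1953/31^3⌋ = 0, terminating the sum). Summing: v_31(1953!) = 63 + 2 = 65.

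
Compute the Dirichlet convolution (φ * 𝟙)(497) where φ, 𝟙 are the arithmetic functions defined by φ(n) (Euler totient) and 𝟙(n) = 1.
(φ * 𝟙)(497) = 497

Divisors of 497: [1, 7, 71, 497]. For each d | 497:
  d = 1: φ(1) · 𝟙(497/1) = 1 · 1 = 1
  d = 7: φ(7) · 𝟙(497/7) = 6 · 1 = 6
  d = 71: φ(71) · 𝟙(497/71) = 70 · 1 = 70
  d = 497: φ(497) · 𝟙(497/497) = 420 · 1 = 420
Summing: (φ * 𝟙)(497) = 1 + 6 + 70 + 420 = 497.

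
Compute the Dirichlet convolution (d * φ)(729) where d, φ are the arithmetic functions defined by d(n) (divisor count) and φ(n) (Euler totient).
(d * φ)(729) = 1093

Divisors of 729: [1, 3, 9, 27, 81, 243, 729]. For each d | 729:
  d = 1: d(1) · φ(729/1) = 1 · 486 = 486
  d = 3: d(3) · φ(729/3) = 2 · 162 = 324
  d = 9: d(9) · φ(729/9) = 3 · 54 = 162
  d = 27: d(27) · φ(729/27) = 4 · 18 = 72
  d = 81: d(81) · φ(729/81) = 5 · 6 = 30
  d = 243: d(243) · φ(729/243) = 6 · 2 = 12
  d = 729: d(729) · φ(729/729) = 7 · 1 = 7
Summing: (d * φ)(729) = 486 + 324 + 162 + 72 + 30 + 12 + 7 = 1093.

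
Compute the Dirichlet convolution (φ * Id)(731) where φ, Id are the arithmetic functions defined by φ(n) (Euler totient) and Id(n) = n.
(φ * Id)(731) = 2805

Divisors of 731: [1, 17, 43, 731]. For each d | 731:
  d = 1: φ(1) · Id(731/1) = 1 · 731 = 731
  d = 17: φ(17) · Id(731/17) = 16 · 43 = 688
  d = 43: φ(43) · Id(731/43) = 42 · 17 = 714
  d = 731: φ(731) · Id(731/731) = 672 · 1 = 672
Summing: (φ * Id)(731) = 731 + 688 + 714 + 672 = 2805.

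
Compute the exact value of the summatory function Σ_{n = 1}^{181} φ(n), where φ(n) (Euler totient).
Σ_{n ≤ 181} φ(n) = 10060

Compute φ(n) for each 1 ≤ n ≤ 181: φ(1) = 1, φ(2) = 1, φ(3) = 2, φ(4) = 2, φ(5) = 4, φ(6) = 2, φ(7) = 6, φ(8) = 4, φ(9) = 6, φ(10) = 4, φ(11) = 10, φ(12) = 4, φ(13) = 12, φ(14) = 6, φ(15) = 8, φ(16) = 8, φ(17) = 16, φ(18) = 6, φ(19) = 18, φ(20) = 8, φ(21) = 12, φ(22) = 10, φ(23) = 22, φ(24) = 8, φ(25) = 20, φ(26) = 12, φ(27) = 18, φ(28) = 12, φ(29) = 28, φ(30) = 8, φ(31) = 30, φ(32) = 16, φ(33) = 20, φ(34) = 16, φ(35) = 24, φ(36) = 12, φ(37) = 36, φ(38) = 18, φ(39) = 24, φ(40) = 16, φ(41) = 40, φ(42) = 12, φ(43) = 42, φ(44) = 20, φ(45) = 24, φ(46) = 22, φ(47) = 46, φ(48) = 16, φ(49) = 42, φ(50) = 20, φ(51) = 32, φ(52) = 24, φ(53) = 52, φ(54) = 18, φ(55) = 40, φ(56) = 24, φ(57) = 36, φ(58) = 28, φ(59) = 58, φ(60) = 16, φ(61) = 60, φ(62) = 30, φ(63) = 36, φ(64) = 32, φ(65) = 48, φ(66) = 20, φ(67) = 66, φ(68) = 32, φ(69) = 44, φ(70) = 24, φ(71) = 70, φ(72) = 24, φ(73) = 72, φ(74) = 36, φ(75) = 40, φ(76) = 36, φ(77) = 60, φ(78) = 24, φ(79) = 78, φ(80) = 32, φ(81) = 54, φ(82) = 40, φ(83) = 82, φ(84) = 24, φ(85) = 64, φ(86) = 42, φ(87) = 56, φ(88) = 40, φ(89) = 88, φ(90) = 24, φ(91) = 72, φ(92) = 44, φ(93) = 60, φ(94) = 46, φ(95) = 72, φ(96) = 32, φ(97) = 96, φ(98) = 42, φ(99) = 60, φ(100) = 40, φ(101) = 100, φ(102) = 32, φ(103) = 102, φ(104) = 48, φ(105) = 48, φ(106) = 52, φ(107) = 106, φ(108) = 36, φ(109) = 108, φ(110) = 40, φ(111) = 72, φ(112) = 48, φ(113) = 112, φ(114) = 36, φ(115) = 88, φ(116) = 56, φ(117) = 72, φ(118) = 58, φ(119) = 96, φ(120) = 32, φ(121) = 110, φ(122) = 60, φ(123) = 80, φ(124) = 60, φ(125) = 100, φ(126) = 36, φ(127) = 126, φ(128) = 64, φ(129) = 84, φ(130) = 48, φ(131) = 130, φ(132) = 40, φ(133) = 108, φ(134) = 66, φ(135) = 72, φ(136) = 64, φ(137) = 136, φ(138) = 44, φ(139) = 138, φ(140) = 48, φ(141) = 92, φ(142) = 70, φ(143) = 120, φ(144) = 48, φ(145) = 112, φ(146) = 72, φ(147) = 84, φ(148) = 72, φ(149) = 148, φ(150) = 40, φ(151) = 150, φ(152) = 72, φ(153) = 96, φ(154) = 60, φ(155) = 120, φ(156) = 48, φ(157) = 156, φ(158) = 78, φ(159) = 104, φ(160) = 64, φ(161) = 132, φ(162) = 54, φ(163) = 162, φ(164) = 80, φ(165) = 80, φ(166) = 82, φ(167) = 166, φ(168) = 48, φ(169) = 156, φ(170) = 64, φ(171) = 108, φ(172) = 84, φ(173) = 172, φ(174) = 56, φ(175) = 120, φ(176) = 80, φ(177) = 116, φ(178) = 88, φ(179) = 178, φ(180) = 48, φ(181) = 180. Summing all 181 values: 10060. (Average order: Σ_{n ≤ x} φ(n) ~ (3/π²) x². For x = 181, (3/π²)·181² ≈ 9958.15.)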